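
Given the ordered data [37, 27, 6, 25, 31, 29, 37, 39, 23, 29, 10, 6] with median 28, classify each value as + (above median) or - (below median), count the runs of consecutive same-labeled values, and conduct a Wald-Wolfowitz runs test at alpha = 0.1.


Step 1: Compute median = 28; label A = above, B = below.
Labels in order: ABBBAAAABABB  (n_A = 6, n_B = 6)
Step 2: Count runs R = 6.
Step 3: Under H0 (random ordering), E[R] = 2*n_A*n_B/(n_A+n_B) + 1 = 2*6*6/12 + 1 = 7.0000.
        Var[R] = 2*n_A*n_B*(2*n_A*n_B - n_A - n_B) / ((n_A+n_B)^2 * (n_A+n_B-1)) = 4320/1584 = 2.7273.
        SD[R] = 1.6514.
Step 4: Continuity-corrected z = (R + 0.5 - E[R]) / SD[R] = (6 + 0.5 - 7.0000) / 1.6514 = -0.3028.
Step 5: Two-sided p-value via normal approximation = 2*(1 - Phi(|z|)) = 0.762069.
Step 6: alpha = 0.1. fail to reject H0.

R = 6, z = -0.3028, p = 0.762069, fail to reject H0.


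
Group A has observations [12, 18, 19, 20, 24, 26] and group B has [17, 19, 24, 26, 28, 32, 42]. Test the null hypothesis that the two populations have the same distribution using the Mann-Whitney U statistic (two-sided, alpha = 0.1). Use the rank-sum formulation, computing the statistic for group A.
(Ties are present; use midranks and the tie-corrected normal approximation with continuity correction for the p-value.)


Step 1: Combine and sort all 13 observations; assign midranks.
sorted (value, group): (12,X), (17,Y), (18,X), (19,X), (19,Y), (20,X), (24,X), (24,Y), (26,X), (26,Y), (28,Y), (32,Y), (42,Y)
ranks: 12->1, 17->2, 18->3, 19->4.5, 19->4.5, 20->6, 24->7.5, 24->7.5, 26->9.5, 26->9.5, 28->11, 32->12, 42->13
Step 2: Rank sum for X: R1 = 1 + 3 + 4.5 + 6 + 7.5 + 9.5 = 31.5.
Step 3: U_X = R1 - n1(n1+1)/2 = 31.5 - 6*7/2 = 31.5 - 21 = 10.5.
       U_Y = n1*n2 - U_X = 42 - 10.5 = 31.5.
Step 4: Ties are present, so use the tie-corrected normal approximation (with continuity correction) for the p-value.
Step 5: p-value = 0.151431; compare to alpha = 0.1. fail to reject H0.

U_X = 10.5, p = 0.151431, fail to reject H0 at alpha = 0.1.


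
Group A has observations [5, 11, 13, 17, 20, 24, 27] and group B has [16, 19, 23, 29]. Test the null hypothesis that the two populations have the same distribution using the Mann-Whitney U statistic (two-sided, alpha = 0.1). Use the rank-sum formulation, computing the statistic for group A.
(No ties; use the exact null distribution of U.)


Step 1: Combine and sort all 11 observations; assign midranks.
sorted (value, group): (5,X), (11,X), (13,X), (16,Y), (17,X), (19,Y), (20,X), (23,Y), (24,X), (27,X), (29,Y)
ranks: 5->1, 11->2, 13->3, 16->4, 17->5, 19->6, 20->7, 23->8, 24->9, 27->10, 29->11
Step 2: Rank sum for X: R1 = 1 + 2 + 3 + 5 + 7 + 9 + 10 = 37.
Step 3: U_X = R1 - n1(n1+1)/2 = 37 - 7*8/2 = 37 - 28 = 9.
       U_Y = n1*n2 - U_X = 28 - 9 = 19.
Step 4: No ties, so the exact null distribution of U (based on enumerating the C(11,7) = 330 equally likely rank assignments) gives the two-sided p-value.
Step 5: p-value = 0.412121; compare to alpha = 0.1. fail to reject H0.

U_X = 9, p = 0.412121, fail to reject H0 at alpha = 0.1.


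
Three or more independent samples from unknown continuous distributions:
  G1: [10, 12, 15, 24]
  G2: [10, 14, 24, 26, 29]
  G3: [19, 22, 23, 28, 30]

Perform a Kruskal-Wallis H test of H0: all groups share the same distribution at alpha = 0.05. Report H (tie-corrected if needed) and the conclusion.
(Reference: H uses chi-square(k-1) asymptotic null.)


Step 1: Combine all N = 14 observations and assign midranks.
sorted (value, group, rank): (10,G1,1.5), (10,G2,1.5), (12,G1,3), (14,G2,4), (15,G1,5), (19,G3,6), (22,G3,7), (23,G3,8), (24,G1,9.5), (24,G2,9.5), (26,G2,11), (28,G3,12), (29,G2,13), (30,G3,14)
Step 2: Sum ranks within each group.
R_1 = 19 (n_1 = 4)
R_2 = 39 (n_2 = 5)
R_3 = 47 (n_3 = 5)
Step 3: H = 12/(N(N+1)) * sum(R_i^2/n_i) - 3(N+1)
     = 12/(14*15) * (19^2/4 + 39^2/5 + 47^2/5) - 3*15
     = 0.057143 * 836.25 - 45
     = 2.785714.
Step 4: Ties present; correction factor C = 1 - 12/(14^3 - 14) = 0.995604. Corrected H = 2.785714 / 0.995604 = 2.798013.
Step 5: Under H0, H ~ chi^2(2); p-value = 0.246842.
Step 6: alpha = 0.05. fail to reject H0.

H = 2.7980, df = 2, p = 0.246842, fail to reject H0.


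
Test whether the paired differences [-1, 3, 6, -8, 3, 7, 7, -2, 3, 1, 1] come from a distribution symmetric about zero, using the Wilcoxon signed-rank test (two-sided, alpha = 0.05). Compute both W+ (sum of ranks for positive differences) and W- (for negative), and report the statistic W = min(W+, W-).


Step 1: Drop any zero differences (none here) and take |d_i|.
|d| = [1, 3, 6, 8, 3, 7, 7, 2, 3, 1, 1]
Step 2: Midrank |d_i| (ties get averaged ranks).
ranks: |1|->2, |3|->6, |6|->8, |8|->11, |3|->6, |7|->9.5, |7|->9.5, |2|->4, |3|->6, |1|->2, |1|->2
Step 3: Attach original signs; sum ranks with positive sign and with negative sign.
W+ = 6 + 8 + 6 + 9.5 + 9.5 + 6 + 2 + 2 = 49
W- = 2 + 11 + 4 = 17
(Check: W+ + W- = 66 should equal n(n+1)/2 = 66.)
Step 4: Test statistic W = min(W+, W-) = 17.
Step 5: Ties in |d|, so use the tie-corrected normal approximation.
        E[W] = n(n+1)/4 = 11*12/4 = 33.
        Tie groups: |d|=1 (t=3), |d|=3 (t=3), |d|=7 (t=2); sum(t^3 - t) = 54.
        Var[W] = n(n+1)(2n+1)/24 - sum(t^3-t)/48 = 3036/24 - 54/48 = 125.375.
        z = (W - E[W]) / sqrt(Var[W]) = (17 - 33) / 11.1971 = -1.4289.
        Two-sided p = 2*Phi(z) = 0.153021.
Step 6: alpha = 0.05. fail to reject H0.

W+ = 49, W- = 17, W = min = 17, p = 0.153021, fail to reject H0.


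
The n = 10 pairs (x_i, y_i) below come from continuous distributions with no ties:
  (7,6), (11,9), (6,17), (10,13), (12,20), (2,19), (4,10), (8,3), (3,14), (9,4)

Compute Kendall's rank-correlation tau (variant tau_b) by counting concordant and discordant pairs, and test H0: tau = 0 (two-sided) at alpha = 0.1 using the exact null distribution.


Step 1: Enumerate the 45 unordered pairs (i,j) with i<j and classify each by sign(x_j-x_i) * sign(y_j-y_i).
  (1,2):dx=+4,dy=+3->C; (1,3):dx=-1,dy=+11->D; (1,4):dx=+3,dy=+7->C; (1,5):dx=+5,dy=+14->C
  (1,6):dx=-5,dy=+13->D; (1,7):dx=-3,dy=+4->D; (1,8):dx=+1,dy=-3->D; (1,9):dx=-4,dy=+8->D
  (1,10):dx=+2,dy=-2->D; (2,3):dx=-5,dy=+8->D; (2,4):dx=-1,dy=+4->D; (2,5):dx=+1,dy=+11->C
  (2,6):dx=-9,dy=+10->D; (2,7):dx=-7,dy=+1->D; (2,8):dx=-3,dy=-6->C; (2,9):dx=-8,dy=+5->D
  (2,10):dx=-2,dy=-5->C; (3,4):dx=+4,dy=-4->D; (3,5):dx=+6,dy=+3->C; (3,6):dx=-4,dy=+2->D
  (3,7):dx=-2,dy=-7->C; (3,8):dx=+2,dy=-14->D; (3,9):dx=-3,dy=-3->C; (3,10):dx=+3,dy=-13->D
  (4,5):dx=+2,dy=+7->C; (4,6):dx=-8,dy=+6->D; (4,7):dx=-6,dy=-3->C; (4,8):dx=-2,dy=-10->C
  (4,9):dx=-7,dy=+1->D; (4,10):dx=-1,dy=-9->C; (5,6):dx=-10,dy=-1->C; (5,7):dx=-8,dy=-10->C
  (5,8):dx=-4,dy=-17->C; (5,9):dx=-9,dy=-6->C; (5,10):dx=-3,dy=-16->C; (6,7):dx=+2,dy=-9->D
  (6,8):dx=+6,dy=-16->D; (6,9):dx=+1,dy=-5->D; (6,10):dx=+7,dy=-15->D; (7,8):dx=+4,dy=-7->D
  (7,9):dx=-1,dy=+4->D; (7,10):dx=+5,dy=-6->D; (8,9):dx=-5,dy=+11->D; (8,10):dx=+1,dy=+1->C
  (9,10):dx=+6,dy=-10->D
Step 2: C = 19, D = 26, total pairs = 45.
Step 3: tau = (C - D)/(n(n-1)/2) = (19 - 26)/45 = -0.155556.
Step 4: Exact two-sided p-value (enumerate n! = 3628800 permutations of y under H0): p = 0.600654.
Step 5: alpha = 0.1. fail to reject H0.

tau_b = -0.1556 (C=19, D=26), p = 0.600654, fail to reject H0.


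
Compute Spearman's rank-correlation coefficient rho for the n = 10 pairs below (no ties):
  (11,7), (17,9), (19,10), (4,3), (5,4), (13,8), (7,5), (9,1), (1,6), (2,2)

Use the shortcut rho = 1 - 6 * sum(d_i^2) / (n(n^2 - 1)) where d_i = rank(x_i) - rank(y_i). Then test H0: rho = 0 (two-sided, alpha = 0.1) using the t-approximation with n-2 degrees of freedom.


Step 1: Rank x and y separately (midranks; no ties here).
rank(x): 11->7, 17->9, 19->10, 4->3, 5->4, 13->8, 7->5, 9->6, 1->1, 2->2
rank(y): 7->7, 9->9, 10->10, 3->3, 4->4, 8->8, 5->5, 1->1, 6->6, 2->2
Step 2: d_i = R_x(i) - R_y(i); compute d_i^2.
  (7-7)^2=0, (9-9)^2=0, (10-10)^2=0, (3-3)^2=0, (4-4)^2=0, (8-8)^2=0, (5-5)^2=0, (6-1)^2=25, (1-6)^2=25, (2-2)^2=0
sum(d^2) = 50.
Step 3: rho = 1 - 6*50 / (10*(10^2 - 1)) = 1 - 300/990 = 0.696970.
Step 4: Under H0, t = rho * sqrt((n-2)/(1-rho^2)) = 2.7490 ~ t(8).
Step 5: Two-sided p-value from the t-distribution with 8 df = 0.025097.
Step 6: alpha = 0.1. reject H0.

rho = 0.6970, p = 0.025097, reject H0 at alpha = 0.1.


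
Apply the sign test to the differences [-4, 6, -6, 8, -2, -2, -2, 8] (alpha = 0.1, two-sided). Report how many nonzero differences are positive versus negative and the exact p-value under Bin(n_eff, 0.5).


Step 1: Discard zero differences. Original n = 8; n_eff = number of nonzero differences = 8.
Nonzero differences (with sign): -4, +6, -6, +8, -2, -2, -2, +8
Step 2: Count signs: positive = 3, negative = 5.
Step 3: Under H0: P(positive) = 0.5, so the number of positives S ~ Bin(8, 0.5).
Step 4: Two-sided exact p-value = sum of Bin(8,0.5) probabilities at or below the observed probability = 0.726562.
Step 5: alpha = 0.1. fail to reject H0.

n_eff = 8, pos = 3, neg = 5, p = 0.726562, fail to reject H0.


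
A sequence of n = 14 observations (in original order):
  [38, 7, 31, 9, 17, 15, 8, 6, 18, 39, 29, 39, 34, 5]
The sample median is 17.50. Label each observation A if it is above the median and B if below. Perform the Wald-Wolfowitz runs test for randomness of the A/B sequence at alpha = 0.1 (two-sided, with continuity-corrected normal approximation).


Step 1: Compute median = 17.50; label A = above, B = below.
Labels in order: ABABBBBBAAAAAB  (n_A = 7, n_B = 7)
Step 2: Count runs R = 6.
Step 3: Under H0 (random ordering), E[R] = 2*n_A*n_B/(n_A+n_B) + 1 = 2*7*7/14 + 1 = 8.0000.
        Var[R] = 2*n_A*n_B*(2*n_A*n_B - n_A - n_B) / ((n_A+n_B)^2 * (n_A+n_B-1)) = 8232/2548 = 3.2308.
        SD[R] = 1.7974.
Step 4: Continuity-corrected z = (R + 0.5 - E[R]) / SD[R] = (6 + 0.5 - 8.0000) / 1.7974 = -0.8345.
Step 5: Two-sided p-value via normal approximation = 2*(1 - Phi(|z|)) = 0.403986.
Step 6: alpha = 0.1. fail to reject H0.

R = 6, z = -0.8345, p = 0.403986, fail to reject H0.


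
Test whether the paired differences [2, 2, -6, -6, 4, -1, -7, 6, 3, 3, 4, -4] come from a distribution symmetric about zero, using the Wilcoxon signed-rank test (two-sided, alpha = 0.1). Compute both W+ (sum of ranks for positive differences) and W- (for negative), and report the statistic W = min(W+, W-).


Step 1: Drop any zero differences (none here) and take |d_i|.
|d| = [2, 2, 6, 6, 4, 1, 7, 6, 3, 3, 4, 4]
Step 2: Midrank |d_i| (ties get averaged ranks).
ranks: |2|->2.5, |2|->2.5, |6|->10, |6|->10, |4|->7, |1|->1, |7|->12, |6|->10, |3|->4.5, |3|->4.5, |4|->7, |4|->7
Step 3: Attach original signs; sum ranks with positive sign and with negative sign.
W+ = 2.5 + 2.5 + 7 + 10 + 4.5 + 4.5 + 7 = 38
W- = 10 + 10 + 1 + 12 + 7 = 40
(Check: W+ + W- = 78 should equal n(n+1)/2 = 78.)
Step 4: Test statistic W = min(W+, W-) = 38.
Step 5: Ties in |d|, so use the tie-corrected normal approximation.
        E[W] = n(n+1)/4 = 12*13/4 = 39.
        Tie groups: |d|=2 (t=2), |d|=3 (t=2), |d|=4 (t=3), |d|=6 (t=3); sum(t^3 - t) = 60.
        Var[W] = n(n+1)(2n+1)/24 - sum(t^3-t)/48 = 3900/24 - 60/48 = 161.25.
        z = (W - E[W]) / sqrt(Var[W]) = (38 - 39) / 12.6984 = -0.0787.
        Two-sided p = 2*Phi(z) = 0.937232.
Step 6: alpha = 0.1. fail to reject H0.

W+ = 38, W- = 40, W = min = 38, p = 0.937232, fail to reject H0.


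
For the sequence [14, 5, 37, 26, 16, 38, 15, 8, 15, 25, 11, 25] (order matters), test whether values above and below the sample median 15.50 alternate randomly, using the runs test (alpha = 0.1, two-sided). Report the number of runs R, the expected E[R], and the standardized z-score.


Step 1: Compute median = 15.50; label A = above, B = below.
Labels in order: BBAAAABBBABA  (n_A = 6, n_B = 6)
Step 2: Count runs R = 6.
Step 3: Under H0 (random ordering), E[R] = 2*n_A*n_B/(n_A+n_B) + 1 = 2*6*6/12 + 1 = 7.0000.
        Var[R] = 2*n_A*n_B*(2*n_A*n_B - n_A - n_B) / ((n_A+n_B)^2 * (n_A+n_B-1)) = 4320/1584 = 2.7273.
        SD[R] = 1.6514.
Step 4: Continuity-corrected z = (R + 0.5 - E[R]) / SD[R] = (6 + 0.5 - 7.0000) / 1.6514 = -0.3028.
Step 5: Two-sided p-value via normal approximation = 2*(1 - Phi(|z|)) = 0.762069.
Step 6: alpha = 0.1. fail to reject H0.

R = 6, z = -0.3028, p = 0.762069, fail to reject H0.


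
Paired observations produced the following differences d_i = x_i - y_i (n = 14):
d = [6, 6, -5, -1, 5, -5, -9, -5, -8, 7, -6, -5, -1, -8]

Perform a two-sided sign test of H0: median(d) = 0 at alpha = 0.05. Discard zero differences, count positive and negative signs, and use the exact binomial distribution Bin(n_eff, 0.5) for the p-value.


Step 1: Discard zero differences. Original n = 14; n_eff = number of nonzero differences = 14.
Nonzero differences (with sign): +6, +6, -5, -1, +5, -5, -9, -5, -8, +7, -6, -5, -1, -8
Step 2: Count signs: positive = 4, negative = 10.
Step 3: Under H0: P(positive) = 0.5, so the number of positives S ~ Bin(14, 0.5).
Step 4: Two-sided exact p-value = sum of Bin(14,0.5) probabilities at or below the observed probability = 0.179565.
Step 5: alpha = 0.05. fail to reject H0.

n_eff = 14, pos = 4, neg = 10, p = 0.179565, fail to reject H0.


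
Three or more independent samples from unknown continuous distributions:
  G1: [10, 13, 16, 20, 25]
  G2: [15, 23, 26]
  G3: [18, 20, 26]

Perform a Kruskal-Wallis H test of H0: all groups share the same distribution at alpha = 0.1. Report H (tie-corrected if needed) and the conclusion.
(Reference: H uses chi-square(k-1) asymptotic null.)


Step 1: Combine all N = 11 observations and assign midranks.
sorted (value, group, rank): (10,G1,1), (13,G1,2), (15,G2,3), (16,G1,4), (18,G3,5), (20,G1,6.5), (20,G3,6.5), (23,G2,8), (25,G1,9), (26,G2,10.5), (26,G3,10.5)
Step 2: Sum ranks within each group.
R_1 = 22.5 (n_1 = 5)
R_2 = 21.5 (n_2 = 3)
R_3 = 22 (n_3 = 3)
Step 3: H = 12/(N(N+1)) * sum(R_i^2/n_i) - 3(N+1)
     = 12/(11*12) * (22.5^2/5 + 21.5^2/3 + 22^2/3) - 3*12
     = 0.090909 * 416.667 - 36
     = 1.878788.
Step 4: Ties present; correction factor C = 1 - 12/(11^3 - 11) = 0.990909. Corrected H = 1.878788 / 0.990909 = 1.896024.
Step 5: Under H0, H ~ chi^2(2); p-value = 0.387511.
Step 6: alpha = 0.1. fail to reject H0.

H = 1.8960, df = 2, p = 0.387511, fail to reject H0.


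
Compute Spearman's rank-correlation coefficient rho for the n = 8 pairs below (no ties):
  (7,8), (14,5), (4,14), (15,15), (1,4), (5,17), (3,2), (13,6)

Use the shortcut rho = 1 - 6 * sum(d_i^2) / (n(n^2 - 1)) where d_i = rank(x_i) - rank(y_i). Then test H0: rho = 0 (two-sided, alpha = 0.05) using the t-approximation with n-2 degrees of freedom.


Step 1: Rank x and y separately (midranks; no ties here).
rank(x): 7->5, 14->7, 4->3, 15->8, 1->1, 5->4, 3->2, 13->6
rank(y): 8->5, 5->3, 14->6, 15->7, 4->2, 17->8, 2->1, 6->4
Step 2: d_i = R_x(i) - R_y(i); compute d_i^2.
  (5-5)^2=0, (7-3)^2=16, (3-6)^2=9, (8-7)^2=1, (1-2)^2=1, (4-8)^2=16, (2-1)^2=1, (6-4)^2=4
sum(d^2) = 48.
Step 3: rho = 1 - 6*48 / (8*(8^2 - 1)) = 1 - 288/504 = 0.428571.
Step 4: Under H0, t = rho * sqrt((n-2)/(1-rho^2)) = 1.1619 ~ t(6).
Step 5: Two-sided p-value from the t-distribution with 6 df = 0.289403.
Step 6: alpha = 0.05. fail to reject H0.

rho = 0.4286, p = 0.289403, fail to reject H0 at alpha = 0.05.


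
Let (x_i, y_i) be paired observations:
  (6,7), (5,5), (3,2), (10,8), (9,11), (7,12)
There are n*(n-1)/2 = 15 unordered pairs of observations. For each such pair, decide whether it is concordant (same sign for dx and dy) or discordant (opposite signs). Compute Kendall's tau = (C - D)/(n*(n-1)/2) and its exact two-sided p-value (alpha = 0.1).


Step 1: Enumerate the 15 unordered pairs (i,j) with i<j and classify each by sign(x_j-x_i) * sign(y_j-y_i).
  (1,2):dx=-1,dy=-2->C; (1,3):dx=-3,dy=-5->C; (1,4):dx=+4,dy=+1->C; (1,5):dx=+3,dy=+4->C
  (1,6):dx=+1,dy=+5->C; (2,3):dx=-2,dy=-3->C; (2,4):dx=+5,dy=+3->C; (2,5):dx=+4,dy=+6->C
  (2,6):dx=+2,dy=+7->C; (3,4):dx=+7,dy=+6->C; (3,5):dx=+6,dy=+9->C; (3,6):dx=+4,dy=+10->C
  (4,5):dx=-1,dy=+3->D; (4,6):dx=-3,dy=+4->D; (5,6):dx=-2,dy=+1->D
Step 2: C = 12, D = 3, total pairs = 15.
Step 3: tau = (C - D)/(n(n-1)/2) = (12 - 3)/15 = 0.600000.
Step 4: Exact two-sided p-value (enumerate n! = 720 permutations of y under H0): p = 0.136111.
Step 5: alpha = 0.1. fail to reject H0.

tau_b = 0.6000 (C=12, D=3), p = 0.136111, fail to reject H0.


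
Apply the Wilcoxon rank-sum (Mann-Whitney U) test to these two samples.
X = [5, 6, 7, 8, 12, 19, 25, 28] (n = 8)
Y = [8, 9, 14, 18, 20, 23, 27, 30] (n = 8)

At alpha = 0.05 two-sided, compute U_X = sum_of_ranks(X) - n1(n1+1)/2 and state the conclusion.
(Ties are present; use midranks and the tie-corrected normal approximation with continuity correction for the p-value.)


Step 1: Combine and sort all 16 observations; assign midranks.
sorted (value, group): (5,X), (6,X), (7,X), (8,X), (8,Y), (9,Y), (12,X), (14,Y), (18,Y), (19,X), (20,Y), (23,Y), (25,X), (27,Y), (28,X), (30,Y)
ranks: 5->1, 6->2, 7->3, 8->4.5, 8->4.5, 9->6, 12->7, 14->8, 18->9, 19->10, 20->11, 23->12, 25->13, 27->14, 28->15, 30->16
Step 2: Rank sum for X: R1 = 1 + 2 + 3 + 4.5 + 7 + 10 + 13 + 15 = 55.5.
Step 3: U_X = R1 - n1(n1+1)/2 = 55.5 - 8*9/2 = 55.5 - 36 = 19.5.
       U_Y = n1*n2 - U_X = 64 - 19.5 = 44.5.
Step 4: Ties are present, so use the tie-corrected normal approximation (with continuity correction) for the p-value.
Step 5: p-value = 0.207244; compare to alpha = 0.05. fail to reject H0.

U_X = 19.5, p = 0.207244, fail to reject H0 at alpha = 0.05.


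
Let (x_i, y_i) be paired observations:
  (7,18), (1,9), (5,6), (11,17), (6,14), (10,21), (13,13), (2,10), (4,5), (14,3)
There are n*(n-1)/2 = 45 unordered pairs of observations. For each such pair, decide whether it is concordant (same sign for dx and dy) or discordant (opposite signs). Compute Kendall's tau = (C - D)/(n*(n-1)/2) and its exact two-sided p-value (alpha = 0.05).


Step 1: Enumerate the 45 unordered pairs (i,j) with i<j and classify each by sign(x_j-x_i) * sign(y_j-y_i).
  (1,2):dx=-6,dy=-9->C; (1,3):dx=-2,dy=-12->C; (1,4):dx=+4,dy=-1->D; (1,5):dx=-1,dy=-4->C
  (1,6):dx=+3,dy=+3->C; (1,7):dx=+6,dy=-5->D; (1,8):dx=-5,dy=-8->C; (1,9):dx=-3,dy=-13->C
  (1,10):dx=+7,dy=-15->D; (2,3):dx=+4,dy=-3->D; (2,4):dx=+10,dy=+8->C; (2,5):dx=+5,dy=+5->C
  (2,6):dx=+9,dy=+12->C; (2,7):dx=+12,dy=+4->C; (2,8):dx=+1,dy=+1->C; (2,9):dx=+3,dy=-4->D
  (2,10):dx=+13,dy=-6->D; (3,4):dx=+6,dy=+11->C; (3,5):dx=+1,dy=+8->C; (3,6):dx=+5,dy=+15->C
  (3,7):dx=+8,dy=+7->C; (3,8):dx=-3,dy=+4->D; (3,9):dx=-1,dy=-1->C; (3,10):dx=+9,dy=-3->D
  (4,5):dx=-5,dy=-3->C; (4,6):dx=-1,dy=+4->D; (4,7):dx=+2,dy=-4->D; (4,8):dx=-9,dy=-7->C
  (4,9):dx=-7,dy=-12->C; (4,10):dx=+3,dy=-14->D; (5,6):dx=+4,dy=+7->C; (5,7):dx=+7,dy=-1->D
  (5,8):dx=-4,dy=-4->C; (5,9):dx=-2,dy=-9->C; (5,10):dx=+8,dy=-11->D; (6,7):dx=+3,dy=-8->D
  (6,8):dx=-8,dy=-11->C; (6,9):dx=-6,dy=-16->C; (6,10):dx=+4,dy=-18->D; (7,8):dx=-11,dy=-3->C
  (7,9):dx=-9,dy=-8->C; (7,10):dx=+1,dy=-10->D; (8,9):dx=+2,dy=-5->D; (8,10):dx=+12,dy=-7->D
  (9,10):dx=+10,dy=-2->D
Step 2: C = 26, D = 19, total pairs = 45.
Step 3: tau = (C - D)/(n(n-1)/2) = (26 - 19)/45 = 0.155556.
Step 4: Exact two-sided p-value (enumerate n! = 3628800 permutations of y under H0): p = 0.600654.
Step 5: alpha = 0.05. fail to reject H0.

tau_b = 0.1556 (C=26, D=19), p = 0.600654, fail to reject H0.


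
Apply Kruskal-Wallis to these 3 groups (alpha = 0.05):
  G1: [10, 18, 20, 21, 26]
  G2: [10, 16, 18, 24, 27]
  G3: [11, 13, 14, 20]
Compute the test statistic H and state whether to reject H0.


Step 1: Combine all N = 14 observations and assign midranks.
sorted (value, group, rank): (10,G1,1.5), (10,G2,1.5), (11,G3,3), (13,G3,4), (14,G3,5), (16,G2,6), (18,G1,7.5), (18,G2,7.5), (20,G1,9.5), (20,G3,9.5), (21,G1,11), (24,G2,12), (26,G1,13), (27,G2,14)
Step 2: Sum ranks within each group.
R_1 = 42.5 (n_1 = 5)
R_2 = 41 (n_2 = 5)
R_3 = 21.5 (n_3 = 4)
Step 3: H = 12/(N(N+1)) * sum(R_i^2/n_i) - 3(N+1)
     = 12/(14*15) * (42.5^2/5 + 41^2/5 + 21.5^2/4) - 3*15
     = 0.057143 * 813.013 - 45
     = 1.457857.
Step 4: Ties present; correction factor C = 1 - 18/(14^3 - 14) = 0.993407. Corrected H = 1.457857 / 0.993407 = 1.467533.
Step 5: Under H0, H ~ chi^2(2); p-value = 0.480097.
Step 6: alpha = 0.05. fail to reject H0.

H = 1.4675, df = 2, p = 0.480097, fail to reject H0.


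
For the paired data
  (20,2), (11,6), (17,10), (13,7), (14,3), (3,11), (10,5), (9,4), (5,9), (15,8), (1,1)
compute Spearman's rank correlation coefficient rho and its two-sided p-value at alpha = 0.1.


Step 1: Rank x and y separately (midranks; no ties here).
rank(x): 20->11, 11->6, 17->10, 13->7, 14->8, 3->2, 10->5, 9->4, 5->3, 15->9, 1->1
rank(y): 2->2, 6->6, 10->10, 7->7, 3->3, 11->11, 5->5, 4->4, 9->9, 8->8, 1->1
Step 2: d_i = R_x(i) - R_y(i); compute d_i^2.
  (11-2)^2=81, (6-6)^2=0, (10-10)^2=0, (7-7)^2=0, (8-3)^2=25, (2-11)^2=81, (5-5)^2=0, (4-4)^2=0, (3-9)^2=36, (9-8)^2=1, (1-1)^2=0
sum(d^2) = 224.
Step 3: rho = 1 - 6*224 / (11*(11^2 - 1)) = 1 - 1344/1320 = -0.018182.
Step 4: Under H0, t = rho * sqrt((n-2)/(1-rho^2)) = -0.0546 ~ t(9).
Step 5: Two-sided p-value from the t-distribution with 9 df = 0.957685.
Step 6: alpha = 0.1. fail to reject H0.

rho = -0.0182, p = 0.957685, fail to reject H0 at alpha = 0.1.


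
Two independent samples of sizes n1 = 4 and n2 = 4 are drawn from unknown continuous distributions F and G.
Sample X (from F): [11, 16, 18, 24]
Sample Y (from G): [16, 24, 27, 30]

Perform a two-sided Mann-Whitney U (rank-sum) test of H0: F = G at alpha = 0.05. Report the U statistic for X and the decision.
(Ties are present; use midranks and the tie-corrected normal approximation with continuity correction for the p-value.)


Step 1: Combine and sort all 8 observations; assign midranks.
sorted (value, group): (11,X), (16,X), (16,Y), (18,X), (24,X), (24,Y), (27,Y), (30,Y)
ranks: 11->1, 16->2.5, 16->2.5, 18->4, 24->5.5, 24->5.5, 27->7, 30->8
Step 2: Rank sum for X: R1 = 1 + 2.5 + 4 + 5.5 = 13.
Step 3: U_X = R1 - n1(n1+1)/2 = 13 - 4*5/2 = 13 - 10 = 3.
       U_Y = n1*n2 - U_X = 16 - 3 = 13.
Step 4: Ties are present, so use the tie-corrected normal approximation (with continuity correction) for the p-value.
Step 5: p-value = 0.188582; compare to alpha = 0.05. fail to reject H0.

U_X = 3, p = 0.188582, fail to reject H0 at alpha = 0.05.


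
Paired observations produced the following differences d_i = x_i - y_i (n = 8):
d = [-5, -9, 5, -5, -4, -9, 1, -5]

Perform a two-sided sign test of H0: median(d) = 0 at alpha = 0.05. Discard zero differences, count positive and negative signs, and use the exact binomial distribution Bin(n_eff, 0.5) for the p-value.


Step 1: Discard zero differences. Original n = 8; n_eff = number of nonzero differences = 8.
Nonzero differences (with sign): -5, -9, +5, -5, -4, -9, +1, -5
Step 2: Count signs: positive = 2, negative = 6.
Step 3: Under H0: P(positive) = 0.5, so the number of positives S ~ Bin(8, 0.5).
Step 4: Two-sided exact p-value = sum of Bin(8,0.5) probabilities at or below the observed probability = 0.289062.
Step 5: alpha = 0.05. fail to reject H0.

n_eff = 8, pos = 2, neg = 6, p = 0.289062, fail to reject H0.


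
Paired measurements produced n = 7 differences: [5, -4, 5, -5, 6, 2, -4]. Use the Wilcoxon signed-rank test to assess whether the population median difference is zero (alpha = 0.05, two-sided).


Step 1: Drop any zero differences (none here) and take |d_i|.
|d| = [5, 4, 5, 5, 6, 2, 4]
Step 2: Midrank |d_i| (ties get averaged ranks).
ranks: |5|->5, |4|->2.5, |5|->5, |5|->5, |6|->7, |2|->1, |4|->2.5
Step 3: Attach original signs; sum ranks with positive sign and with negative sign.
W+ = 5 + 5 + 7 + 1 = 18
W- = 2.5 + 5 + 2.5 = 10
(Check: W+ + W- = 28 should equal n(n+1)/2 = 28.)
Step 4: Test statistic W = min(W+, W-) = 10.
Step 5: Ties in |d|, so use the tie-corrected normal approximation.
        E[W] = n(n+1)/4 = 7*8/4 = 14.
        Tie groups: |d|=4 (t=2), |d|=5 (t=3); sum(t^3 - t) = 30.
        Var[W] = n(n+1)(2n+1)/24 - sum(t^3-t)/48 = 840/24 - 30/48 = 34.375.
        z = (W - E[W]) / sqrt(Var[W]) = (10 - 14) / 5.8630 = -0.6822.
        Two-sided p = 2*Phi(z) = 0.495086.
Step 6: alpha = 0.05. fail to reject H0.

W+ = 18, W- = 10, W = min = 10, p = 0.495086, fail to reject H0.


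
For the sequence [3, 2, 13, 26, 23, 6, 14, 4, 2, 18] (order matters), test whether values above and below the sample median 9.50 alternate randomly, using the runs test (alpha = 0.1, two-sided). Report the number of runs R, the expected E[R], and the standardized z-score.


Step 1: Compute median = 9.50; label A = above, B = below.
Labels in order: BBAAABABBA  (n_A = 5, n_B = 5)
Step 2: Count runs R = 6.
Step 3: Under H0 (random ordering), E[R] = 2*n_A*n_B/(n_A+n_B) + 1 = 2*5*5/10 + 1 = 6.0000.
        Var[R] = 2*n_A*n_B*(2*n_A*n_B - n_A - n_B) / ((n_A+n_B)^2 * (n_A+n_B-1)) = 2000/900 = 2.2222.
        SD[R] = 1.4907.
Step 4: R = E[R], so z = 0 with no continuity correction.
Step 5: Two-sided p-value via normal approximation = 2*(1 - Phi(|z|)) = 1.000000.
Step 6: alpha = 0.1. fail to reject H0.

R = 6, z = 0.0000, p = 1.000000, fail to reject H0.


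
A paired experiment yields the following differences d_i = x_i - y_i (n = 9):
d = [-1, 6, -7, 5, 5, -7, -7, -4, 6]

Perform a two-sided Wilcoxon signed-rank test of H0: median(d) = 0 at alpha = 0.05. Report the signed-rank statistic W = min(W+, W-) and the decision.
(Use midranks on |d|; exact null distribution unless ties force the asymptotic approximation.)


Step 1: Drop any zero differences (none here) and take |d_i|.
|d| = [1, 6, 7, 5, 5, 7, 7, 4, 6]
Step 2: Midrank |d_i| (ties get averaged ranks).
ranks: |1|->1, |6|->5.5, |7|->8, |5|->3.5, |5|->3.5, |7|->8, |7|->8, |4|->2, |6|->5.5
Step 3: Attach original signs; sum ranks with positive sign and with negative sign.
W+ = 5.5 + 3.5 + 3.5 + 5.5 = 18
W- = 1 + 8 + 8 + 8 + 2 = 27
(Check: W+ + W- = 45 should equal n(n+1)/2 = 45.)
Step 4: Test statistic W = min(W+, W-) = 18.
Step 5: Ties in |d|, so use the tie-corrected normal approximation.
        E[W] = n(n+1)/4 = 9*10/4 = 22.5.
        Tie groups: |d|=5 (t=2), |d|=6 (t=2), |d|=7 (t=3); sum(t^3 - t) = 36.
        Var[W] = n(n+1)(2n+1)/24 - sum(t^3-t)/48 = 1710/24 - 36/48 = 70.5.
        z = (W - E[W]) / sqrt(Var[W]) = (18 - 22.5) / 8.3964 = -0.5359.
        Two-sided p = 2*Phi(z) = 0.591998.
Step 6: alpha = 0.05. fail to reject H0.

W+ = 18, W- = 27, W = min = 18, p = 0.591998, fail to reject H0.


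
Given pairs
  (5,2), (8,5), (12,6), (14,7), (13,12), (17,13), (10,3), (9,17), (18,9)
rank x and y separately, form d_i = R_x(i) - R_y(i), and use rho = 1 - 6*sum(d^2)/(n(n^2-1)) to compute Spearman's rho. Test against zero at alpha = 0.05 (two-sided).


Step 1: Rank x and y separately (midranks; no ties here).
rank(x): 5->1, 8->2, 12->5, 14->7, 13->6, 17->8, 10->4, 9->3, 18->9
rank(y): 2->1, 5->3, 6->4, 7->5, 12->7, 13->8, 3->2, 17->9, 9->6
Step 2: d_i = R_x(i) - R_y(i); compute d_i^2.
  (1-1)^2=0, (2-3)^2=1, (5-4)^2=1, (7-5)^2=4, (6-7)^2=1, (8-8)^2=0, (4-2)^2=4, (3-9)^2=36, (9-6)^2=9
sum(d^2) = 56.
Step 3: rho = 1 - 6*56 / (9*(9^2 - 1)) = 1 - 336/720 = 0.533333.
Step 4: Under H0, t = rho * sqrt((n-2)/(1-rho^2)) = 1.6681 ~ t(7).
Step 5: Two-sided p-value from the t-distribution with 7 df = 0.139227.
Step 6: alpha = 0.05. fail to reject H0.

rho = 0.5333, p = 0.139227, fail to reject H0 at alpha = 0.05.


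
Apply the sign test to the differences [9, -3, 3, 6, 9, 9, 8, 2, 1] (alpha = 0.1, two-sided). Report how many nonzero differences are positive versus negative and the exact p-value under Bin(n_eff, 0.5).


Step 1: Discard zero differences. Original n = 9; n_eff = number of nonzero differences = 9.
Nonzero differences (with sign): +9, -3, +3, +6, +9, +9, +8, +2, +1
Step 2: Count signs: positive = 8, negative = 1.
Step 3: Under H0: P(positive) = 0.5, so the number of positives S ~ Bin(9, 0.5).
Step 4: Two-sided exact p-value = sum of Bin(9,0.5) probabilities at or below the observed probability = 0.039062.
Step 5: alpha = 0.1. reject H0.

n_eff = 9, pos = 8, neg = 1, p = 0.039062, reject H0.


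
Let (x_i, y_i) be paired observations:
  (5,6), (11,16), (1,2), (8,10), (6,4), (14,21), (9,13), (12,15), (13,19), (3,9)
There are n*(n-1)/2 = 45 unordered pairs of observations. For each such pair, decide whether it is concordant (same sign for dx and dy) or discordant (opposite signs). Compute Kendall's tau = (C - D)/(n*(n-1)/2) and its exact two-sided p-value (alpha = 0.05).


Step 1: Enumerate the 45 unordered pairs (i,j) with i<j and classify each by sign(x_j-x_i) * sign(y_j-y_i).
  (1,2):dx=+6,dy=+10->C; (1,3):dx=-4,dy=-4->C; (1,4):dx=+3,dy=+4->C; (1,5):dx=+1,dy=-2->D
  (1,6):dx=+9,dy=+15->C; (1,7):dx=+4,dy=+7->C; (1,8):dx=+7,dy=+9->C; (1,9):dx=+8,dy=+13->C
  (1,10):dx=-2,dy=+3->D; (2,3):dx=-10,dy=-14->C; (2,4):dx=-3,dy=-6->C; (2,5):dx=-5,dy=-12->C
  (2,6):dx=+3,dy=+5->C; (2,7):dx=-2,dy=-3->C; (2,8):dx=+1,dy=-1->D; (2,9):dx=+2,dy=+3->C
  (2,10):dx=-8,dy=-7->C; (3,4):dx=+7,dy=+8->C; (3,5):dx=+5,dy=+2->C; (3,6):dx=+13,dy=+19->C
  (3,7):dx=+8,dy=+11->C; (3,8):dx=+11,dy=+13->C; (3,9):dx=+12,dy=+17->C; (3,10):dx=+2,dy=+7->C
  (4,5):dx=-2,dy=-6->C; (4,6):dx=+6,dy=+11->C; (4,7):dx=+1,dy=+3->C; (4,8):dx=+4,dy=+5->C
  (4,9):dx=+5,dy=+9->C; (4,10):dx=-5,dy=-1->C; (5,6):dx=+8,dy=+17->C; (5,7):dx=+3,dy=+9->C
  (5,8):dx=+6,dy=+11->C; (5,9):dx=+7,dy=+15->C; (5,10):dx=-3,dy=+5->D; (6,7):dx=-5,dy=-8->C
  (6,8):dx=-2,dy=-6->C; (6,9):dx=-1,dy=-2->C; (6,10):dx=-11,dy=-12->C; (7,8):dx=+3,dy=+2->C
  (7,9):dx=+4,dy=+6->C; (7,10):dx=-6,dy=-4->C; (8,9):dx=+1,dy=+4->C; (8,10):dx=-9,dy=-6->C
  (9,10):dx=-10,dy=-10->C
Step 2: C = 41, D = 4, total pairs = 45.
Step 3: tau = (C - D)/(n(n-1)/2) = (41 - 4)/45 = 0.822222.
Step 4: Exact two-sided p-value (enumerate n! = 3628800 permutations of y under H0): p = 0.000358.
Step 5: alpha = 0.05. reject H0.

tau_b = 0.8222 (C=41, D=4), p = 0.000358, reject H0.


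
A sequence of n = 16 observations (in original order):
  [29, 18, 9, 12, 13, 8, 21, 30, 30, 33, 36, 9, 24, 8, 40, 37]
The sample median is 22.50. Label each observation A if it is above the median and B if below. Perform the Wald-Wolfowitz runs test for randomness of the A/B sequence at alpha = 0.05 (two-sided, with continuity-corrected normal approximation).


Step 1: Compute median = 22.50; label A = above, B = below.
Labels in order: ABBBBBBAAAABABAA  (n_A = 8, n_B = 8)
Step 2: Count runs R = 7.
Step 3: Under H0 (random ordering), E[R] = 2*n_A*n_B/(n_A+n_B) + 1 = 2*8*8/16 + 1 = 9.0000.
        Var[R] = 2*n_A*n_B*(2*n_A*n_B - n_A - n_B) / ((n_A+n_B)^2 * (n_A+n_B-1)) = 14336/3840 = 3.7333.
        SD[R] = 1.9322.
Step 4: Continuity-corrected z = (R + 0.5 - E[R]) / SD[R] = (7 + 0.5 - 9.0000) / 1.9322 = -0.7763.
Step 5: Two-sided p-value via normal approximation = 2*(1 - Phi(|z|)) = 0.437558.
Step 6: alpha = 0.05. fail to reject H0.

R = 7, z = -0.7763, p = 0.437558, fail to reject H0.


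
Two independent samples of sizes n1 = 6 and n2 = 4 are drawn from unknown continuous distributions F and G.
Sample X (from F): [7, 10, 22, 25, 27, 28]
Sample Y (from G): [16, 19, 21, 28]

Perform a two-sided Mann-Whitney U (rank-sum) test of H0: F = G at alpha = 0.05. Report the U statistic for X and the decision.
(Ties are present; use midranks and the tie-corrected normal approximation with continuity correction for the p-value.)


Step 1: Combine and sort all 10 observations; assign midranks.
sorted (value, group): (7,X), (10,X), (16,Y), (19,Y), (21,Y), (22,X), (25,X), (27,X), (28,X), (28,Y)
ranks: 7->1, 10->2, 16->3, 19->4, 21->5, 22->6, 25->7, 27->8, 28->9.5, 28->9.5
Step 2: Rank sum for X: R1 = 1 + 2 + 6 + 7 + 8 + 9.5 = 33.5.
Step 3: U_X = R1 - n1(n1+1)/2 = 33.5 - 6*7/2 = 33.5 - 21 = 12.5.
       U_Y = n1*n2 - U_X = 24 - 12.5 = 11.5.
Step 4: Ties are present, so use the tie-corrected normal approximation (with continuity correction) for the p-value.
Step 5: p-value = 1.000000; compare to alpha = 0.05. fail to reject H0.

U_X = 12.5, p = 1.000000, fail to reject H0 at alpha = 0.05.


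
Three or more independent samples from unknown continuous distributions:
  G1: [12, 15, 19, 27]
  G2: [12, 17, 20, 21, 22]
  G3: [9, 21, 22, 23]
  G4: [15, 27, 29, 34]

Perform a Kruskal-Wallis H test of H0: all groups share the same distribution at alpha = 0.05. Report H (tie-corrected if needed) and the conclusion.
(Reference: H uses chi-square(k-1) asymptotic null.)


Step 1: Combine all N = 17 observations and assign midranks.
sorted (value, group, rank): (9,G3,1), (12,G1,2.5), (12,G2,2.5), (15,G1,4.5), (15,G4,4.5), (17,G2,6), (19,G1,7), (20,G2,8), (21,G2,9.5), (21,G3,9.5), (22,G2,11.5), (22,G3,11.5), (23,G3,13), (27,G1,14.5), (27,G4,14.5), (29,G4,16), (34,G4,17)
Step 2: Sum ranks within each group.
R_1 = 28.5 (n_1 = 4)
R_2 = 37.5 (n_2 = 5)
R_3 = 35 (n_3 = 4)
R_4 = 52 (n_4 = 4)
Step 3: H = 12/(N(N+1)) * sum(R_i^2/n_i) - 3(N+1)
     = 12/(17*18) * (28.5^2/4 + 37.5^2/5 + 35^2/4 + 52^2/4) - 3*18
     = 0.039216 * 1466.56 - 54
     = 3.512255.
Step 4: Ties present; correction factor C = 1 - 30/(17^3 - 17) = 0.993873. Corrected H = 3.512255 / 0.993873 = 3.533909.
Step 5: Under H0, H ~ chi^2(3); p-value = 0.316391.
Step 6: alpha = 0.05. fail to reject H0.

H = 3.5339, df = 3, p = 0.316391, fail to reject H0.


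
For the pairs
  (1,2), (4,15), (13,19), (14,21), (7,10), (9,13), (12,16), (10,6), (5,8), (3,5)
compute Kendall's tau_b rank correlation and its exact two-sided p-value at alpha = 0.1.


Step 1: Enumerate the 45 unordered pairs (i,j) with i<j and classify each by sign(x_j-x_i) * sign(y_j-y_i).
  (1,2):dx=+3,dy=+13->C; (1,3):dx=+12,dy=+17->C; (1,4):dx=+13,dy=+19->C; (1,5):dx=+6,dy=+8->C
  (1,6):dx=+8,dy=+11->C; (1,7):dx=+11,dy=+14->C; (1,8):dx=+9,dy=+4->C; (1,9):dx=+4,dy=+6->C
  (1,10):dx=+2,dy=+3->C; (2,3):dx=+9,dy=+4->C; (2,4):dx=+10,dy=+6->C; (2,5):dx=+3,dy=-5->D
  (2,6):dx=+5,dy=-2->D; (2,7):dx=+8,dy=+1->C; (2,8):dx=+6,dy=-9->D; (2,9):dx=+1,dy=-7->D
  (2,10):dx=-1,dy=-10->C; (3,4):dx=+1,dy=+2->C; (3,5):dx=-6,dy=-9->C; (3,6):dx=-4,dy=-6->C
  (3,7):dx=-1,dy=-3->C; (3,8):dx=-3,dy=-13->C; (3,9):dx=-8,dy=-11->C; (3,10):dx=-10,dy=-14->C
  (4,5):dx=-7,dy=-11->C; (4,6):dx=-5,dy=-8->C; (4,7):dx=-2,dy=-5->C; (4,8):dx=-4,dy=-15->C
  (4,9):dx=-9,dy=-13->C; (4,10):dx=-11,dy=-16->C; (5,6):dx=+2,dy=+3->C; (5,7):dx=+5,dy=+6->C
  (5,8):dx=+3,dy=-4->D; (5,9):dx=-2,dy=-2->C; (5,10):dx=-4,dy=-5->C; (6,7):dx=+3,dy=+3->C
  (6,8):dx=+1,dy=-7->D; (6,9):dx=-4,dy=-5->C; (6,10):dx=-6,dy=-8->C; (7,8):dx=-2,dy=-10->C
  (7,9):dx=-7,dy=-8->C; (7,10):dx=-9,dy=-11->C; (8,9):dx=-5,dy=+2->D; (8,10):dx=-7,dy=-1->C
  (9,10):dx=-2,dy=-3->C
Step 2: C = 38, D = 7, total pairs = 45.
Step 3: tau = (C - D)/(n(n-1)/2) = (38 - 7)/45 = 0.688889.
Step 4: Exact two-sided p-value (enumerate n! = 3628800 permutations of y under H0): p = 0.004687.
Step 5: alpha = 0.1. reject H0.

tau_b = 0.6889 (C=38, D=7), p = 0.004687, reject H0.


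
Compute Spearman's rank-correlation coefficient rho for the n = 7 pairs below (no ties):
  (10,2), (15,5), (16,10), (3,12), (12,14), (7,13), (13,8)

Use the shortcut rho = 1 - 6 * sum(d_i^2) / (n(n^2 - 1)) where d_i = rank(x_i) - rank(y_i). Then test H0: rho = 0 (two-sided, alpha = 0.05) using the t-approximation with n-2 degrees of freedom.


Step 1: Rank x and y separately (midranks; no ties here).
rank(x): 10->3, 15->6, 16->7, 3->1, 12->4, 7->2, 13->5
rank(y): 2->1, 5->2, 10->4, 12->5, 14->7, 13->6, 8->3
Step 2: d_i = R_x(i) - R_y(i); compute d_i^2.
  (3-1)^2=4, (6-2)^2=16, (7-4)^2=9, (1-5)^2=16, (4-7)^2=9, (2-6)^2=16, (5-3)^2=4
sum(d^2) = 74.
Step 3: rho = 1 - 6*74 / (7*(7^2 - 1)) = 1 - 444/336 = -0.321429.
Step 4: Under H0, t = rho * sqrt((n-2)/(1-rho^2)) = -0.7590 ~ t(5).
Step 5: Two-sided p-value from the t-distribution with 5 df = 0.482072.
Step 6: alpha = 0.05. fail to reject H0.

rho = -0.3214, p = 0.482072, fail to reject H0 at alpha = 0.05.


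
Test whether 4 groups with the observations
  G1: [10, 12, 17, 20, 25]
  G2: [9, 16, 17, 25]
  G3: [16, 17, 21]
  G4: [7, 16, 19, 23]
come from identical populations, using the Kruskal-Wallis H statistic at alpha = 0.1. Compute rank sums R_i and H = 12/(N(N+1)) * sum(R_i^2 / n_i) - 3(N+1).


Step 1: Combine all N = 16 observations and assign midranks.
sorted (value, group, rank): (7,G4,1), (9,G2,2), (10,G1,3), (12,G1,4), (16,G2,6), (16,G3,6), (16,G4,6), (17,G1,9), (17,G2,9), (17,G3,9), (19,G4,11), (20,G1,12), (21,G3,13), (23,G4,14), (25,G1,15.5), (25,G2,15.5)
Step 2: Sum ranks within each group.
R_1 = 43.5 (n_1 = 5)
R_2 = 32.5 (n_2 = 4)
R_3 = 28 (n_3 = 3)
R_4 = 32 (n_4 = 4)
Step 3: H = 12/(N(N+1)) * sum(R_i^2/n_i) - 3(N+1)
     = 12/(16*17) * (43.5^2/5 + 32.5^2/4 + 28^2/3 + 32^2/4) - 3*17
     = 0.044118 * 1159.85 - 51
     = 0.169669.
Step 4: Ties present; correction factor C = 1 - 54/(16^3 - 16) = 0.986765. Corrected H = 0.169669 / 0.986765 = 0.171945.
Step 5: Under H0, H ~ chi^2(3); p-value = 0.981986.
Step 6: alpha = 0.1. fail to reject H0.

H = 0.1719, df = 3, p = 0.981986, fail to reject H0.


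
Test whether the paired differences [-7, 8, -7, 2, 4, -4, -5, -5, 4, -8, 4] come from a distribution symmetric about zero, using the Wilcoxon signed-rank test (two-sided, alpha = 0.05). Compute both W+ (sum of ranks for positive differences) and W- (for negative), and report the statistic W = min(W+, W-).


Step 1: Drop any zero differences (none here) and take |d_i|.
|d| = [7, 8, 7, 2, 4, 4, 5, 5, 4, 8, 4]
Step 2: Midrank |d_i| (ties get averaged ranks).
ranks: |7|->8.5, |8|->10.5, |7|->8.5, |2|->1, |4|->3.5, |4|->3.5, |5|->6.5, |5|->6.5, |4|->3.5, |8|->10.5, |4|->3.5
Step 3: Attach original signs; sum ranks with positive sign and with negative sign.
W+ = 10.5 + 1 + 3.5 + 3.5 + 3.5 = 22
W- = 8.5 + 8.5 + 3.5 + 6.5 + 6.5 + 10.5 = 44
(Check: W+ + W- = 66 should equal n(n+1)/2 = 66.)
Step 4: Test statistic W = min(W+, W-) = 22.
Step 5: Ties in |d|, so use the tie-corrected normal approximation.
        E[W] = n(n+1)/4 = 11*12/4 = 33.
        Tie groups: |d|=4 (t=4), |d|=5 (t=2), |d|=7 (t=2), |d|=8 (t=2); sum(t^3 - t) = 78.
        Var[W] = n(n+1)(2n+1)/24 - sum(t^3-t)/48 = 3036/24 - 78/48 = 124.875.
        z = (W - E[W]) / sqrt(Var[W]) = (22 - 33) / 11.1747 = -0.9844.
        Two-sided p = 2*Phi(z) = 0.324937.
Step 6: alpha = 0.05. fail to reject H0.

W+ = 22, W- = 44, W = min = 22, p = 0.324937, fail to reject H0.


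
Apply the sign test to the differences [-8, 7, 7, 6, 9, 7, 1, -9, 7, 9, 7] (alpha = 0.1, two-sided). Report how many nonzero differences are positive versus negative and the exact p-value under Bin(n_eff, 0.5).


Step 1: Discard zero differences. Original n = 11; n_eff = number of nonzero differences = 11.
Nonzero differences (with sign): -8, +7, +7, +6, +9, +7, +1, -9, +7, +9, +7
Step 2: Count signs: positive = 9, negative = 2.
Step 3: Under H0: P(positive) = 0.5, so the number of positives S ~ Bin(11, 0.5).
Step 4: Two-sided exact p-value = sum of Bin(11,0.5) probabilities at or below the observed probability = 0.065430.
Step 5: alpha = 0.1. reject H0.

n_eff = 11, pos = 9, neg = 2, p = 0.065430, reject H0.


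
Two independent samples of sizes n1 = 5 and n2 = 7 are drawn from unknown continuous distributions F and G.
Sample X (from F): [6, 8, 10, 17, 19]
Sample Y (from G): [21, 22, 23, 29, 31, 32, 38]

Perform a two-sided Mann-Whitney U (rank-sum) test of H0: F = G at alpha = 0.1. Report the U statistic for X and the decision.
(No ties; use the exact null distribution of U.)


Step 1: Combine and sort all 12 observations; assign midranks.
sorted (value, group): (6,X), (8,X), (10,X), (17,X), (19,X), (21,Y), (22,Y), (23,Y), (29,Y), (31,Y), (32,Y), (38,Y)
ranks: 6->1, 8->2, 10->3, 17->4, 19->5, 21->6, 22->7, 23->8, 29->9, 31->10, 32->11, 38->12
Step 2: Rank sum for X: R1 = 1 + 2 + 3 + 4 + 5 = 15.
Step 3: U_X = R1 - n1(n1+1)/2 = 15 - 5*6/2 = 15 - 15 = 0.
       U_Y = n1*n2 - U_X = 35 - 0 = 35.
Step 4: No ties, so the exact null distribution of U (based on enumerating the C(12,5) = 792 equally likely rank assignments) gives the two-sided p-value.
Step 5: p-value = 0.002525; compare to alpha = 0.1. reject H0.

U_X = 0, p = 0.002525, reject H0 at alpha = 0.1.


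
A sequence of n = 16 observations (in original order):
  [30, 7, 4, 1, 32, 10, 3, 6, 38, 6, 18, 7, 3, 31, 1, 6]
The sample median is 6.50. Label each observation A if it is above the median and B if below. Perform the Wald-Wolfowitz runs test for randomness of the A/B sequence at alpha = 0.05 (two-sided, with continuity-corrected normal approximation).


Step 1: Compute median = 6.50; label A = above, B = below.
Labels in order: AABBAABBABAABABB  (n_A = 8, n_B = 8)
Step 2: Count runs R = 10.
Step 3: Under H0 (random ordering), E[R] = 2*n_A*n_B/(n_A+n_B) + 1 = 2*8*8/16 + 1 = 9.0000.
        Var[R] = 2*n_A*n_B*(2*n_A*n_B - n_A - n_B) / ((n_A+n_B)^2 * (n_A+n_B-1)) = 14336/3840 = 3.7333.
        SD[R] = 1.9322.
Step 4: Continuity-corrected z = (R - 0.5 - E[R]) / SD[R] = (10 - 0.5 - 9.0000) / 1.9322 = 0.2588.
Step 5: Two-sided p-value via normal approximation = 2*(1 - Phi(|z|)) = 0.795809.
Step 6: alpha = 0.05. fail to reject H0.

R = 10, z = 0.2588, p = 0.795809, fail to reject H0.
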